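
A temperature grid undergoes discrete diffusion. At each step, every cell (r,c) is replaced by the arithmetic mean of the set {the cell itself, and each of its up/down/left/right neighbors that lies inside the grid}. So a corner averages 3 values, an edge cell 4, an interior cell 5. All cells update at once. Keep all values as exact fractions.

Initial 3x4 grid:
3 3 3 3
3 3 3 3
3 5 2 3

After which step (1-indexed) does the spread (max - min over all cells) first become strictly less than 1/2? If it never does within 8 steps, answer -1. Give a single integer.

Answer: 3

Derivation:
Step 1: max=11/3, min=8/3, spread=1
Step 2: max=407/120, min=43/15, spread=21/40
Step 3: max=3587/1080, min=529/180, spread=413/1080
  -> spread < 1/2 first at step 3
Step 4: max=104561/32400, min=160141/54000, spread=21191/81000
Step 5: max=3120167/972000, min=107431/36000, spread=21953/97200
Step 6: max=46290517/14580000, min=29247203/9720000, spread=193577/1166400
Step 7: max=691172507/218700000, min=1760462777/583200000, spread=9919669/69984000
Step 8: max=165008264377/52488000000, min=35373687431/11664000000, spread=18645347/167961600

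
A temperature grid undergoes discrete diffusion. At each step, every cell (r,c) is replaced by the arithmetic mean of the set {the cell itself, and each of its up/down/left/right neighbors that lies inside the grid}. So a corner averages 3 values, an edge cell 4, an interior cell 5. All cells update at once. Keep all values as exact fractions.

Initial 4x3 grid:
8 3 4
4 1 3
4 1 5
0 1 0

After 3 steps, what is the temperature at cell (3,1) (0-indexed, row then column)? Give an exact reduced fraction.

Step 1: cell (3,1) = 1/2
Step 2: cell (3,1) = 197/120
Step 3: cell (3,1) = 11983/7200
Full grid after step 3:
  463/120 13399/3600 3607/1080
  2069/600 1139/375 679/225
  4297/1800 7187/3000 331/150
  259/135 11983/7200 19/10

Answer: 11983/7200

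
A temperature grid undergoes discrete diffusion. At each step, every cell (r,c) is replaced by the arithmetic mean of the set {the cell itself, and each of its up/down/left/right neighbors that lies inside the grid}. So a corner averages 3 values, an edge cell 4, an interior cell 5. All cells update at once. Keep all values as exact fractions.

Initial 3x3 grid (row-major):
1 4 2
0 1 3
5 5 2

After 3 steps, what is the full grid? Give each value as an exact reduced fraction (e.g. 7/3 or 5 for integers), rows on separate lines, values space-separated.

After step 1:
  5/3 2 3
  7/4 13/5 2
  10/3 13/4 10/3
After step 2:
  65/36 139/60 7/3
  187/80 58/25 41/15
  25/9 751/240 103/36
After step 3:
  4651/2160 3949/1800 443/180
  11089/4800 3851/1500 9223/3600
  371/135 39917/14400 6281/2160

Answer: 4651/2160 3949/1800 443/180
11089/4800 3851/1500 9223/3600
371/135 39917/14400 6281/2160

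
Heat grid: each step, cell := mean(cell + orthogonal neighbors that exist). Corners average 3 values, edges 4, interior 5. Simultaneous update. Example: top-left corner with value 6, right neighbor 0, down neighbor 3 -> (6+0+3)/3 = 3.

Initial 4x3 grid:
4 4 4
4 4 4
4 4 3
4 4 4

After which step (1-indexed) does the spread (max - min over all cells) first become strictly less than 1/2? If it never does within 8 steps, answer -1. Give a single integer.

Step 1: max=4, min=11/3, spread=1/3
  -> spread < 1/2 first at step 1
Step 2: max=4, min=449/120, spread=31/120
Step 3: max=4, min=4109/1080, spread=211/1080
Step 4: max=7153/1800, min=415103/108000, spread=14077/108000
Step 5: max=428317/108000, min=3747593/972000, spread=5363/48600
Step 6: max=237131/60000, min=112899191/29160000, spread=93859/1166400
Step 7: max=383463533/97200000, min=6788125519/1749600000, spread=4568723/69984000
Step 8: max=11482381111/2916000000, min=408123564371/104976000000, spread=8387449/167961600

Answer: 1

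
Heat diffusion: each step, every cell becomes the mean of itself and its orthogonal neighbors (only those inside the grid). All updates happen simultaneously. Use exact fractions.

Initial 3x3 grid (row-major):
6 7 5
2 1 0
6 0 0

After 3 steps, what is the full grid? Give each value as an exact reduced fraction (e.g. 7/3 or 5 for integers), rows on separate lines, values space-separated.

Answer: 283/72 701/192 443/144
1919/576 649/240 73/32
553/216 1175/576 73/48

Derivation:
After step 1:
  5 19/4 4
  15/4 2 3/2
  8/3 7/4 0
After step 2:
  9/2 63/16 41/12
  161/48 11/4 15/8
  49/18 77/48 13/12
After step 3:
  283/72 701/192 443/144
  1919/576 649/240 73/32
  553/216 1175/576 73/48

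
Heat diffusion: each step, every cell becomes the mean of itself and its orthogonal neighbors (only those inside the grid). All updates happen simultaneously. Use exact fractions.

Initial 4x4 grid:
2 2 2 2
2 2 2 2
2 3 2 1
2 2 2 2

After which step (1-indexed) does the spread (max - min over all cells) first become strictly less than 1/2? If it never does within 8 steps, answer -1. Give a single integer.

Step 1: max=9/4, min=5/3, spread=7/12
Step 2: max=109/50, min=43/24, spread=233/600
  -> spread < 1/2 first at step 2
Step 3: max=5143/2400, min=803/432, spread=6137/21600
Step 4: max=22979/10800, min=123037/64800, spread=14837/64800
Step 5: max=136417/64800, min=3118459/1620000, spread=48661/270000
Step 6: max=20331893/9720000, min=37788043/19440000, spread=35503/240000
Step 7: max=605849627/291600000, min=2852763343/1458000000, spread=7353533/60750000
Step 8: max=18084706229/8748000000, min=172117179269/87480000000, spread=2909961007/29160000000

Answer: 2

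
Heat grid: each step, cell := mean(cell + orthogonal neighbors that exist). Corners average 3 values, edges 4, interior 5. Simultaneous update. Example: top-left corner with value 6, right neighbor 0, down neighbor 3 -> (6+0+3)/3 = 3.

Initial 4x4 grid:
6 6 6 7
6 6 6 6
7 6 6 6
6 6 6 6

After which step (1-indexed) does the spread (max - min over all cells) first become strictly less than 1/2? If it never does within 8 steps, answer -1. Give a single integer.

Answer: 1

Derivation:
Step 1: max=19/3, min=6, spread=1/3
  -> spread < 1/2 first at step 1
Step 2: max=113/18, min=6, spread=5/18
Step 3: max=6691/1080, min=289/48, spread=377/2160
Step 4: max=39923/6480, min=14501/2400, spread=7703/64800
Step 5: max=5970643/972000, min=1308301/216000, spread=166577/1944000
Step 6: max=178730347/29160000, min=39333071/6480000, spread=692611/11664000
Step 7: max=5356232281/874800000, min=26259601/4320000, spread=77326157/1749600000
Step 8: max=267666732959/43740000000, min=35491488103/5832000000, spread=2961144373/87480000000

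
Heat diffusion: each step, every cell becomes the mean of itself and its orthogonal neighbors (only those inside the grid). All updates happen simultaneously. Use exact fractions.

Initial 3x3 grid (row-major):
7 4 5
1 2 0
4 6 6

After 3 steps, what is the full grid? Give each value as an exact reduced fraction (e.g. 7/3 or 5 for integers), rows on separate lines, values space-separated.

Answer: 329/90 8867/2400 2477/720
27001/7200 21049/6000 5753/1600
496/135 27301/7200 2597/720

Derivation:
After step 1:
  4 9/2 3
  7/2 13/5 13/4
  11/3 9/2 4
After step 2:
  4 141/40 43/12
  413/120 367/100 257/80
  35/9 443/120 47/12
After step 3:
  329/90 8867/2400 2477/720
  27001/7200 21049/6000 5753/1600
  496/135 27301/7200 2597/720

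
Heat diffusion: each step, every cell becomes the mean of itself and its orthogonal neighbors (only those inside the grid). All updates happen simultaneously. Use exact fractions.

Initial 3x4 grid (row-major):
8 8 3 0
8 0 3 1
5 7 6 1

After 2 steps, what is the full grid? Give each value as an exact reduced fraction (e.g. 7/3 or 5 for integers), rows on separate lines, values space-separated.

Answer: 6 429/80 731/240 73/36
1507/240 223/50 84/25 157/80
197/36 1237/240 841/240 49/18

Derivation:
After step 1:
  8 19/4 7/2 4/3
  21/4 26/5 13/5 5/4
  20/3 9/2 17/4 8/3
After step 2:
  6 429/80 731/240 73/36
  1507/240 223/50 84/25 157/80
  197/36 1237/240 841/240 49/18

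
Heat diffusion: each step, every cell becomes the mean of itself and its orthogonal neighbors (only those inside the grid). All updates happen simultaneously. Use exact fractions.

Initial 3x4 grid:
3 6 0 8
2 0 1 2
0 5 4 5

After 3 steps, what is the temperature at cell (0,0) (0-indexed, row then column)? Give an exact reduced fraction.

Answer: 5773/2160

Derivation:
Step 1: cell (0,0) = 11/3
Step 2: cell (0,0) = 43/18
Step 3: cell (0,0) = 5773/2160
Full grid after step 3:
  5773/2160 9161/3600 11371/3600 853/270
  10603/4800 5417/2000 342/125 687/200
  5213/2160 1067/450 5623/1800 1741/540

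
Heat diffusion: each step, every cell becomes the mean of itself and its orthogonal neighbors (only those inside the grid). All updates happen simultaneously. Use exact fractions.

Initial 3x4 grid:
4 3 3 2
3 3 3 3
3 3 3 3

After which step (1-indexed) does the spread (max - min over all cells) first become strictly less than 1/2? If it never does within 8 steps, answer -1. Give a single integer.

Step 1: max=10/3, min=8/3, spread=2/3
Step 2: max=59/18, min=49/18, spread=5/9
Step 3: max=1369/432, min=1223/432, spread=73/216
  -> spread < 1/2 first at step 3
Step 4: max=81347/25920, min=74173/25920, spread=3587/12960
Step 5: max=964517/311040, min=901723/311040, spread=31397/155520
Step 6: max=57541471/18662400, min=54432929/18662400, spread=1554271/9331200
Step 7: max=4580278493/1492992000, min=4377673507/1492992000, spread=101302493/746496000
Step 8: max=54743779739/17915904000, min=52751644261/17915904000, spread=996067739/8957952000

Answer: 3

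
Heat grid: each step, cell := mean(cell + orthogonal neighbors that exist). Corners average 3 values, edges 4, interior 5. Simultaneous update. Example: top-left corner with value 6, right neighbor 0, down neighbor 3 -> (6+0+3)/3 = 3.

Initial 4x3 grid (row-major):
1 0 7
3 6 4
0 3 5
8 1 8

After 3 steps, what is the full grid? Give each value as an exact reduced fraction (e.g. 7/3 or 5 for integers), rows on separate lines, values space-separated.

After step 1:
  4/3 7/2 11/3
  5/2 16/5 11/2
  7/2 3 5
  3 5 14/3
After step 2:
  22/9 117/40 38/9
  79/30 177/50 521/120
  3 197/50 109/24
  23/6 47/12 44/9
After step 3:
  2881/1080 7879/2400 517/135
  1307/450 869/250 14981/3600
  2011/600 11363/3000 15941/3600
  43/12 14921/3600 961/216

Answer: 2881/1080 7879/2400 517/135
1307/450 869/250 14981/3600
2011/600 11363/3000 15941/3600
43/12 14921/3600 961/216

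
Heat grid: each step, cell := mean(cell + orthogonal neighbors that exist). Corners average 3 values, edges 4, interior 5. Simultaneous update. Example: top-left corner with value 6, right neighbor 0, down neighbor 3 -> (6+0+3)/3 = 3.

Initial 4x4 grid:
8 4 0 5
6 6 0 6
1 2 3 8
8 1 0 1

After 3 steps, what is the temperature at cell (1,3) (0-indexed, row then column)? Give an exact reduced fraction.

Step 1: cell (1,3) = 19/4
Step 2: cell (1,3) = 191/48
Step 3: cell (1,3) = 26077/7200
Full grid after step 3:
  1129/240 9889/2400 25627/7200 98/27
  2651/600 7621/2000 2573/750 26077/7200
  6857/1800 9649/3000 6121/2000 8039/2400
  3523/1080 10339/3600 1059/400 2167/720

Answer: 26077/7200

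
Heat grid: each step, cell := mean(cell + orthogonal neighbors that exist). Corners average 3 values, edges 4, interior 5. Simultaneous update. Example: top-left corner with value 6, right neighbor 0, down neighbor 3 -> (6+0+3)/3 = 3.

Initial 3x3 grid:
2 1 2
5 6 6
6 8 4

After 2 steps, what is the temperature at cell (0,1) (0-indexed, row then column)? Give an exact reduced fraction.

Answer: 817/240

Derivation:
Step 1: cell (0,1) = 11/4
Step 2: cell (0,1) = 817/240
Full grid after step 2:
  61/18 817/240 41/12
  379/80 116/25 187/40
  205/36 353/60 11/2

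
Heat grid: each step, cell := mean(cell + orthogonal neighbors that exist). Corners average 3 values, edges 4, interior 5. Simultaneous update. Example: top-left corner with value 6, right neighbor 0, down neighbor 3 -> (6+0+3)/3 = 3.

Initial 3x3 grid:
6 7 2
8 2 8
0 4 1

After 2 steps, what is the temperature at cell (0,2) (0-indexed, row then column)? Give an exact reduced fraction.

Step 1: cell (0,2) = 17/3
Step 2: cell (0,2) = 79/18
Full grid after step 2:
  61/12 1363/240 79/18
  26/5 381/100 381/80
  13/4 953/240 28/9

Answer: 79/18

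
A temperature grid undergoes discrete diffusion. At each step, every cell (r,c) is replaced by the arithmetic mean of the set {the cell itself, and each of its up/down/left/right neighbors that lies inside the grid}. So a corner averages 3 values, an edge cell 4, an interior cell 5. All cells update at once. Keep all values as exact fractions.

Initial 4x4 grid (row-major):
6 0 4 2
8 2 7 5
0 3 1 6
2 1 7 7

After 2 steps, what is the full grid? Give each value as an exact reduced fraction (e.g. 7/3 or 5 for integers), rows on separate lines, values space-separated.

After step 1:
  14/3 3 13/4 11/3
  4 4 19/5 5
  13/4 7/5 24/5 19/4
  1 13/4 4 20/3
After step 2:
  35/9 179/48 823/240 143/36
  191/48 81/25 417/100 1033/240
  193/80 167/50 15/4 1273/240
  5/2 193/80 1123/240 185/36

Answer: 35/9 179/48 823/240 143/36
191/48 81/25 417/100 1033/240
193/80 167/50 15/4 1273/240
5/2 193/80 1123/240 185/36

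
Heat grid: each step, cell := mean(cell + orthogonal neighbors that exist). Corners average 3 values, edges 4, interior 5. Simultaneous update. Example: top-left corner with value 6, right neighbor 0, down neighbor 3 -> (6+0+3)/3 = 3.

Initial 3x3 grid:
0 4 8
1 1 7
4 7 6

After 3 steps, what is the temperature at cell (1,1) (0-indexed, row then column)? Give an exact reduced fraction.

Step 1: cell (1,1) = 4
Step 2: cell (1,1) = 15/4
Step 3: cell (1,1) = 997/240
Full grid after step 3:
  1259/432 707/192 2083/432
  865/288 997/240 479/96
  131/36 1255/288 575/108

Answer: 997/240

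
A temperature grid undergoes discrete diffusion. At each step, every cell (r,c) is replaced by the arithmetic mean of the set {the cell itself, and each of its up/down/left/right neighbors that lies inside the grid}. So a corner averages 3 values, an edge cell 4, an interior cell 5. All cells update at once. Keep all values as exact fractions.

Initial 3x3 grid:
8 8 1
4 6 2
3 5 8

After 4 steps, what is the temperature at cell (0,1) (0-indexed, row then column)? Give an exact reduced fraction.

Answer: 883381/172800

Derivation:
Step 1: cell (0,1) = 23/4
Step 2: cell (0,1) = 253/48
Step 3: cell (0,1) = 15023/2880
Step 4: cell (0,1) = 883381/172800
Full grid after step 4:
  34507/6480 883381/172800 15941/3240
  897131/172800 363647/72000 833831/172800
  14657/2880 142051/28800 4639/960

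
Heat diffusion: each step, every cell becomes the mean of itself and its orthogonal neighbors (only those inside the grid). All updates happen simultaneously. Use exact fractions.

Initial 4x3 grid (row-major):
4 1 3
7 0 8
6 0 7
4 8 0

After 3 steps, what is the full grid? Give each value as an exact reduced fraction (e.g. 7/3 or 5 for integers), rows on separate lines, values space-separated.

Answer: 1277/360 2077/600 853/240
2347/600 7359/2000 3071/800
5009/1200 8359/2000 9493/2400
1637/360 4969/1200 3079/720

Derivation:
After step 1:
  4 2 4
  17/4 16/5 9/2
  17/4 21/5 15/4
  6 3 5
After step 2:
  41/12 33/10 7/2
  157/40 363/100 309/80
  187/40 92/25 349/80
  53/12 91/20 47/12
After step 3:
  1277/360 2077/600 853/240
  2347/600 7359/2000 3071/800
  5009/1200 8359/2000 9493/2400
  1637/360 4969/1200 3079/720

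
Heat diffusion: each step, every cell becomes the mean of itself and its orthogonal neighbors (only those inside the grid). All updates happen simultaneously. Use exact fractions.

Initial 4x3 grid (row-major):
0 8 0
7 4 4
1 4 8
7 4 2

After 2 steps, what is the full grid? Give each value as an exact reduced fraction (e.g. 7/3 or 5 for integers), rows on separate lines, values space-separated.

Answer: 11/3 87/20 11/3
363/80 98/25 179/40
319/80 231/50 521/120
13/3 1027/240 161/36

Derivation:
After step 1:
  5 3 4
  3 27/5 4
  19/4 21/5 9/2
  4 17/4 14/3
After step 2:
  11/3 87/20 11/3
  363/80 98/25 179/40
  319/80 231/50 521/120
  13/3 1027/240 161/36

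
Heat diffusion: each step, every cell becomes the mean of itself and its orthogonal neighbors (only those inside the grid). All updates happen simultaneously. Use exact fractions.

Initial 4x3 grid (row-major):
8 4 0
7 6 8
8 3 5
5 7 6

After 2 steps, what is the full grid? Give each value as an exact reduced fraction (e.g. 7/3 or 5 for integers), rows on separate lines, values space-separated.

After step 1:
  19/3 9/2 4
  29/4 28/5 19/4
  23/4 29/5 11/2
  20/3 21/4 6
After step 2:
  217/36 613/120 53/12
  187/30 279/50 397/80
  191/30 279/50 441/80
  53/9 1423/240 67/12

Answer: 217/36 613/120 53/12
187/30 279/50 397/80
191/30 279/50 441/80
53/9 1423/240 67/12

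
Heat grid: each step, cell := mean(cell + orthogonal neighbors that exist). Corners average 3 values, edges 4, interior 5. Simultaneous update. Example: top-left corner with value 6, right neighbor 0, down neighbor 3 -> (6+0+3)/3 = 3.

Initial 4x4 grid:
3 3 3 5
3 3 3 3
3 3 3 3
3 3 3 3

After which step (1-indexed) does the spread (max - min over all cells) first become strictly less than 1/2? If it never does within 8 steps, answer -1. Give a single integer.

Step 1: max=11/3, min=3, spread=2/3
Step 2: max=32/9, min=3, spread=5/9
Step 3: max=365/108, min=3, spread=41/108
  -> spread < 1/2 first at step 3
Step 4: max=10763/3240, min=3, spread=1043/3240
Step 5: max=317153/97200, min=3, spread=25553/97200
Step 6: max=9419459/2916000, min=27079/9000, spread=645863/2916000
Step 7: max=280081691/87480000, min=180971/60000, spread=16225973/87480000
Step 8: max=8350677983/2624400000, min=81701/27000, spread=409340783/2624400000

Answer: 3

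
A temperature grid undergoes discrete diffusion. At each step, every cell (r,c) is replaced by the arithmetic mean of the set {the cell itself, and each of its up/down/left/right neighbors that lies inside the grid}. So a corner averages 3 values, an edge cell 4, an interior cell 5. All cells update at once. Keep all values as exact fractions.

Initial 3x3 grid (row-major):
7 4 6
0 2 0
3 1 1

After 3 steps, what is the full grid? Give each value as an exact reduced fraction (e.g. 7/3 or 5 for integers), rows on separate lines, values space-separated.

After step 1:
  11/3 19/4 10/3
  3 7/5 9/4
  4/3 7/4 2/3
After step 2:
  137/36 263/80 31/9
  47/20 263/100 153/80
  73/36 103/80 14/9
After step 3:
  6799/2160 5267/1600 389/135
  811/300 4587/2000 3817/1600
  4079/2160 9001/4800 214/135

Answer: 6799/2160 5267/1600 389/135
811/300 4587/2000 3817/1600
4079/2160 9001/4800 214/135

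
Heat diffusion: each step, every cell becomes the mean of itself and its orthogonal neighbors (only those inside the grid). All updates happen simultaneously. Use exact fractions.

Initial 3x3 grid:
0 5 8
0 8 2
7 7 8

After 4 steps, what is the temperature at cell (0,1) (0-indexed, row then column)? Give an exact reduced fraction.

Answer: 3946411/864000

Derivation:
Step 1: cell (0,1) = 21/4
Step 2: cell (0,1) = 979/240
Step 3: cell (0,1) = 67313/14400
Step 4: cell (0,1) = 3946411/864000
Full grid after step 4:
  69751/16200 3946411/864000 74137/14400
  3865661/864000 50937/10000 2314643/432000
  649883/129600 2291143/432000 186977/32400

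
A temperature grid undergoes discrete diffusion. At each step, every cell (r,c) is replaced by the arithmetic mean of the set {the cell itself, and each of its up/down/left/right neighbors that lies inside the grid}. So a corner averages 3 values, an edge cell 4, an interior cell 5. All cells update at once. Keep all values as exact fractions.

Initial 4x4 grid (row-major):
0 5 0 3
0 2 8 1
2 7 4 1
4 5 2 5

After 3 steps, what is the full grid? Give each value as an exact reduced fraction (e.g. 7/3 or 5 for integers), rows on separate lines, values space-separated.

Answer: 1261/540 17599/7200 21863/7200 1147/432
17749/7200 977/300 18449/6000 11269/3600
24253/7200 21109/6000 449/120 11357/3600
1559/432 1783/450 827/225 3707/1080

Derivation:
After step 1:
  5/3 7/4 4 4/3
  1 22/5 3 13/4
  13/4 4 22/5 11/4
  11/3 9/2 4 8/3
After step 2:
  53/36 709/240 121/48 103/36
  619/240 283/100 381/100 31/12
  143/48 411/100 363/100 49/15
  137/36 97/24 467/120 113/36
After step 3:
  1261/540 17599/7200 21863/7200 1147/432
  17749/7200 977/300 18449/6000 11269/3600
  24253/7200 21109/6000 449/120 11357/3600
  1559/432 1783/450 827/225 3707/1080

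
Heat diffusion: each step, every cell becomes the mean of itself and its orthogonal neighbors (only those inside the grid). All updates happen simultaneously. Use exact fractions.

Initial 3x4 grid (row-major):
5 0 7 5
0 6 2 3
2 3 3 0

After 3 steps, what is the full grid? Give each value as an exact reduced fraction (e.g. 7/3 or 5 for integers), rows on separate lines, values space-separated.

Answer: 5977/2160 6271/1800 259/75 1367/360
42013/14400 16697/6000 853/250 7283/2400
5287/2160 5221/1800 1547/600 511/180

Derivation:
After step 1:
  5/3 9/2 7/2 5
  13/4 11/5 21/5 5/2
  5/3 7/2 2 2
After step 2:
  113/36 89/30 43/10 11/3
  527/240 353/100 72/25 137/40
  101/36 281/120 117/40 13/6
After step 3:
  5977/2160 6271/1800 259/75 1367/360
  42013/14400 16697/6000 853/250 7283/2400
  5287/2160 5221/1800 1547/600 511/180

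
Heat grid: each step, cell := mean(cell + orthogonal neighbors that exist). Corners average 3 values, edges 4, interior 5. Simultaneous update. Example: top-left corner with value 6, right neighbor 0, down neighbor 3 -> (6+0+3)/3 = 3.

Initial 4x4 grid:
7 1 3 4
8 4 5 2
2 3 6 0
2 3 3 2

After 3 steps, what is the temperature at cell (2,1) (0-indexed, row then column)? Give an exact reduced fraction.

Step 1: cell (2,1) = 18/5
Step 2: cell (2,1) = 177/50
Step 3: cell (2,1) = 4291/1200
Full grid after step 3:
  1219/270 7457/1800 2123/600 51/16
  7787/1800 1499/375 7057/2000 7297/2400
  6683/1800 4291/1200 9521/3000 835/288
  7001/2160 22247/7200 4259/1440 2867/1080

Answer: 4291/1200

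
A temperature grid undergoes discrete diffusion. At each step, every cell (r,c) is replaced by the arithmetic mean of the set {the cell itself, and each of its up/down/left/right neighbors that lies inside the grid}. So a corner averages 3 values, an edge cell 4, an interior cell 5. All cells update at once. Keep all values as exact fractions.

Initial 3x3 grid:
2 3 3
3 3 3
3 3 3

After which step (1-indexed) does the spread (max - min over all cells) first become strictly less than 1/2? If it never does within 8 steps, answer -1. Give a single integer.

Answer: 1

Derivation:
Step 1: max=3, min=8/3, spread=1/3
  -> spread < 1/2 first at step 1
Step 2: max=3, min=49/18, spread=5/18
Step 3: max=3, min=607/216, spread=41/216
Step 4: max=1069/360, min=36749/12960, spread=347/2592
Step 5: max=10643/3600, min=2225863/777600, spread=2921/31104
Step 6: max=1270517/432000, min=134139461/46656000, spread=24611/373248
Step 7: max=28503259/9720000, min=8079357967/2799360000, spread=207329/4478976
Step 8: max=1516398401/518400000, min=485854847549/167961600000, spread=1746635/53747712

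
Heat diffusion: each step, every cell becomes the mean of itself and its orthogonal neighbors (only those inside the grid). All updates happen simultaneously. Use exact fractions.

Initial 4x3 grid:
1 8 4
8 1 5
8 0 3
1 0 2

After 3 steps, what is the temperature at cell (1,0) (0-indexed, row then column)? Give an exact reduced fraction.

Step 1: cell (1,0) = 9/2
Step 2: cell (1,0) = 1129/240
Step 3: cell (1,0) = 29533/7200
Full grid after step 3:
  10129/2160 30803/7200 9289/2160
  29533/7200 5981/1500 25483/7200
  8261/2400 17299/6000 19633/7200
  979/360 32831/14400 2177/1080

Answer: 29533/7200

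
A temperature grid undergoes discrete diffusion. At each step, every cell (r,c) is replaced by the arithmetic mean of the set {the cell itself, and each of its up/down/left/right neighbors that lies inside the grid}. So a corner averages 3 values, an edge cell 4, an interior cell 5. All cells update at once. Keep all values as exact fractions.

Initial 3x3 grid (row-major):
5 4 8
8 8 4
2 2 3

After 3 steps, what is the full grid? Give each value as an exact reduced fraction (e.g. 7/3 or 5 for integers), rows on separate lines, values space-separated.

After step 1:
  17/3 25/4 16/3
  23/4 26/5 23/4
  4 15/4 3
After step 2:
  53/9 449/80 52/9
  1237/240 267/50 1157/240
  9/2 319/80 25/6
After step 3:
  1499/270 27143/4800 1459/270
  75179/14400 4983/1000 72379/14400
  1637/360 21593/4800 173/40

Answer: 1499/270 27143/4800 1459/270
75179/14400 4983/1000 72379/14400
1637/360 21593/4800 173/40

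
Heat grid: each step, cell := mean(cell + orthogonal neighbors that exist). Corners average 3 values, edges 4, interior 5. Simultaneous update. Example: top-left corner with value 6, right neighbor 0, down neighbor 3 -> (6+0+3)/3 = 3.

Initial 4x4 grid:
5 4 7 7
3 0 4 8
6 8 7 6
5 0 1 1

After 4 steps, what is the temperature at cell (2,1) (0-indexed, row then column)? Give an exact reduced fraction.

Step 1: cell (2,1) = 21/5
Step 2: cell (2,1) = 111/25
Step 3: cell (2,1) = 4961/1200
Step 4: cell (2,1) = 763639/180000
Full grid after step 4:
  45607/10800 82693/18000 11261/2160 366287/64800
  50837/12000 133309/30000 899789/180000 231301/43200
  3553/864 763639/180000 79591/18000 202709/43200
  261037/64800 168881/43200 172409/43200 133313/32400

Answer: 763639/180000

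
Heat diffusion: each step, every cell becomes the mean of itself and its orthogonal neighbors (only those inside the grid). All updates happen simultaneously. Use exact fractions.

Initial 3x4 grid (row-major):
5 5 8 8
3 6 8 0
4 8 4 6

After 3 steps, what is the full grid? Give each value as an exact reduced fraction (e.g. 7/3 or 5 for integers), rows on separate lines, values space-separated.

After step 1:
  13/3 6 29/4 16/3
  9/2 6 26/5 11/2
  5 11/2 13/2 10/3
After step 2:
  89/18 283/48 1427/240 217/36
  119/24 136/25 609/100 581/120
  5 23/4 77/15 46/9
After step 3:
  2275/432 40007/7200 43127/7200 12107/2160
  36617/7200 33761/6000 32941/6000 39727/7200
  377/72 6397/1200 4969/900 5431/1080

Answer: 2275/432 40007/7200 43127/7200 12107/2160
36617/7200 33761/6000 32941/6000 39727/7200
377/72 6397/1200 4969/900 5431/1080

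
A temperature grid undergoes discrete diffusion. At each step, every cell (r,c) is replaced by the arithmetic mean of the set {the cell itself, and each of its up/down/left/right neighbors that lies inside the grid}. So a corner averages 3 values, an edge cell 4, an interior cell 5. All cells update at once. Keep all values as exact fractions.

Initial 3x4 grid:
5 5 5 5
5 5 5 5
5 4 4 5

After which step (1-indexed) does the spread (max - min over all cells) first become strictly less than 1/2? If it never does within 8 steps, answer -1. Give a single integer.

Step 1: max=5, min=9/2, spread=1/2
Step 2: max=5, min=277/60, spread=23/60
  -> spread < 1/2 first at step 2
Step 3: max=889/180, min=8449/1800, spread=49/200
Step 4: max=13249/2700, min=127829/27000, spread=4661/27000
Step 5: max=659303/135000, min=3857693/810000, spread=157/1296
Step 6: max=13143859/2700000, min=232367587/48600000, spread=1351/15552
Step 7: max=590076367/121500000, min=6990088279/1458000000, spread=5813/93312
Step 8: max=35342780953/7290000000, min=105051311609/21870000000, spread=6253/139968

Answer: 2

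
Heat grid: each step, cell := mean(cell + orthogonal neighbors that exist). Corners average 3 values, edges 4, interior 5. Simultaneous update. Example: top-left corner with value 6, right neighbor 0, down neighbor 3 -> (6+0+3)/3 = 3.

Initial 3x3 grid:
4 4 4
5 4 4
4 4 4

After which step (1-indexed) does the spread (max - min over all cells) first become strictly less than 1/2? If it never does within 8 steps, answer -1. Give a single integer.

Step 1: max=13/3, min=4, spread=1/3
  -> spread < 1/2 first at step 1
Step 2: max=1027/240, min=4, spread=67/240
Step 3: max=9077/2160, min=807/200, spread=1807/10800
Step 4: max=3613963/864000, min=21961/5400, spread=33401/288000
Step 5: max=32333933/7776000, min=2203391/540000, spread=3025513/38880000
Step 6: max=12906526867/3110400000, min=117955949/28800000, spread=53531/995328
Step 7: max=772528925849/186624000000, min=31895116051/7776000000, spread=450953/11943936
Step 8: max=46298663560603/11197440000000, min=3833488610519/933120000000, spread=3799043/143327232

Answer: 1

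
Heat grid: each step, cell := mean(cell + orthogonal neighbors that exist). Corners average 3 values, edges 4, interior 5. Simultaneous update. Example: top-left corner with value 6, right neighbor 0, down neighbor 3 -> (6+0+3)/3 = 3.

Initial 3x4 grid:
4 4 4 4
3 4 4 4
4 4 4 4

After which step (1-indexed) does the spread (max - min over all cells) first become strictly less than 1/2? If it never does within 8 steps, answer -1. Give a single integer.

Answer: 1

Derivation:
Step 1: max=4, min=11/3, spread=1/3
  -> spread < 1/2 first at step 1
Step 2: max=4, min=893/240, spread=67/240
Step 3: max=4, min=8203/2160, spread=437/2160
Step 4: max=3991/1000, min=3298469/864000, spread=29951/172800
Step 5: max=13421/3375, min=29888179/7776000, spread=206761/1555200
Step 6: max=21434329/5400000, min=11985404429/3110400000, spread=14430763/124416000
Step 7: max=1710347273/432000000, min=721388258311/186624000000, spread=139854109/1492992000
Step 8: max=153668771023/38880000000, min=43367288109749/11197440000000, spread=7114543559/89579520000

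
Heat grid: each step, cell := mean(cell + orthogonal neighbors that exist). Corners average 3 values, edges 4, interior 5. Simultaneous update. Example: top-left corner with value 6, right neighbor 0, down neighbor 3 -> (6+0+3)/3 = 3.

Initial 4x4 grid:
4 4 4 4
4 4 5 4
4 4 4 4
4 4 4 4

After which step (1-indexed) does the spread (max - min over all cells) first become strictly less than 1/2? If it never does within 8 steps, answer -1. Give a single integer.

Answer: 1

Derivation:
Step 1: max=17/4, min=4, spread=1/4
  -> spread < 1/2 first at step 1
Step 2: max=211/50, min=4, spread=11/50
Step 3: max=9967/2400, min=4, spread=367/2400
Step 4: max=44771/10800, min=2413/600, spread=1337/10800
Step 5: max=1337669/324000, min=72469/18000, spread=33227/324000
Step 6: max=40094327/9720000, min=436049/108000, spread=849917/9720000
Step 7: max=1200114347/291600000, min=6548533/1620000, spread=21378407/291600000
Step 8: max=35958462371/8748000000, min=1967688343/486000000, spread=540072197/8748000000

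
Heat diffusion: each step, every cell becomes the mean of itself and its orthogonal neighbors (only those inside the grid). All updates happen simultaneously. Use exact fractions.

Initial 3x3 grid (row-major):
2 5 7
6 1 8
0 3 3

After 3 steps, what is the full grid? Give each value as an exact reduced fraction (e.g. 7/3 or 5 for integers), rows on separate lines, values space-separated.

After step 1:
  13/3 15/4 20/3
  9/4 23/5 19/4
  3 7/4 14/3
After step 2:
  31/9 387/80 91/18
  851/240 171/50 1241/240
  7/3 841/240 67/18
After step 3:
  2129/540 6703/1600 5423/1080
  45877/14400 12287/3000 62527/14400
  563/180 46727/14400 4463/1080

Answer: 2129/540 6703/1600 5423/1080
45877/14400 12287/3000 62527/14400
563/180 46727/14400 4463/1080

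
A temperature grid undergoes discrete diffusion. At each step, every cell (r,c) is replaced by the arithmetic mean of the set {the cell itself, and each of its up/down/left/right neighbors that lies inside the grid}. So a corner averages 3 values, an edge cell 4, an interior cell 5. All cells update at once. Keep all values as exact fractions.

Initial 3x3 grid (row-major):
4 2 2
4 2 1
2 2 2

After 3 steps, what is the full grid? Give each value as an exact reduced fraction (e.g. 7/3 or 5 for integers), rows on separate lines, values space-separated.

Answer: 2941/1080 5779/2400 4477/2160
1059/400 13763/6000 28399/14400
337/135 3953/1800 4147/2160

Derivation:
After step 1:
  10/3 5/2 5/3
  3 11/5 7/4
  8/3 2 5/3
After step 2:
  53/18 97/40 71/36
  14/5 229/100 437/240
  23/9 32/15 65/36
After step 3:
  2941/1080 5779/2400 4477/2160
  1059/400 13763/6000 28399/14400
  337/135 3953/1800 4147/2160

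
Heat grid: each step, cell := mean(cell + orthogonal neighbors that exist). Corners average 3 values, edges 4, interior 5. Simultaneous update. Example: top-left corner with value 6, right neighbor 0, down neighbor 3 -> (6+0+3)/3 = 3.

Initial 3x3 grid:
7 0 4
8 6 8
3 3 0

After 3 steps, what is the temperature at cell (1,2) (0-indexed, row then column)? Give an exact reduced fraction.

Answer: 6053/1440

Derivation:
Step 1: cell (1,2) = 9/2
Step 2: cell (1,2) = 103/24
Step 3: cell (1,2) = 6053/1440
Full grid after step 3:
  79/16 4427/960 629/144
  871/180 5437/1200 6053/1440
  497/108 761/180 871/216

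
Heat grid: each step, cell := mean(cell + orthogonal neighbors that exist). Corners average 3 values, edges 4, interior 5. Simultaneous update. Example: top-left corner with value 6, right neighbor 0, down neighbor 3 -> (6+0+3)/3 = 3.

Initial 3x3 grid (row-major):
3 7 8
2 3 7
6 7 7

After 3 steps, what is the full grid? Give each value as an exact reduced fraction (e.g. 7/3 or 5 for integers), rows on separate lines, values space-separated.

After step 1:
  4 21/4 22/3
  7/2 26/5 25/4
  5 23/4 7
After step 2:
  17/4 1307/240 113/18
  177/40 519/100 1547/240
  19/4 459/80 19/3
After step 3:
  3389/720 76189/14400 6541/1080
  3723/800 32693/6000 87289/14400
  1193/240 26413/4800 1111/180

Answer: 3389/720 76189/14400 6541/1080
3723/800 32693/6000 87289/14400
1193/240 26413/4800 1111/180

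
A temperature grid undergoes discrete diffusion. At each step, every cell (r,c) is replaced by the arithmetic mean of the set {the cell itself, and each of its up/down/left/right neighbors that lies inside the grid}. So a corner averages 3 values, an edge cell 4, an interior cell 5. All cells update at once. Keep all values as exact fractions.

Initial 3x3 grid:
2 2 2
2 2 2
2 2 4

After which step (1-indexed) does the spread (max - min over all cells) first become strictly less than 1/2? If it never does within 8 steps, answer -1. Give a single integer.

Step 1: max=8/3, min=2, spread=2/3
Step 2: max=23/9, min=2, spread=5/9
Step 3: max=257/108, min=2, spread=41/108
  -> spread < 1/2 first at step 3
Step 4: max=15091/6480, min=371/180, spread=347/1296
Step 5: max=884537/388800, min=3757/1800, spread=2921/15552
Step 6: max=52484539/23328000, min=457483/216000, spread=24611/186624
Step 7: max=3118082033/1399680000, min=10376741/4860000, spread=207329/2239488
Step 8: max=185991552451/83980800000, min=557201599/259200000, spread=1746635/26873856

Answer: 3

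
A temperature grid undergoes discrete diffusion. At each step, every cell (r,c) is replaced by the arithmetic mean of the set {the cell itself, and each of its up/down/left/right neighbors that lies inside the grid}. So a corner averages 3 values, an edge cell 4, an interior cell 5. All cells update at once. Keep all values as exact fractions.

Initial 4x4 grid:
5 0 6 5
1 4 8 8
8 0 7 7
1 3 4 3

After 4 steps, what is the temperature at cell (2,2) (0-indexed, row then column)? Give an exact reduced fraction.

Answer: 87937/18000

Derivation:
Step 1: cell (2,2) = 26/5
Step 2: cell (2,2) = 267/50
Step 3: cell (2,2) = 14231/3000
Step 4: cell (2,2) = 87937/18000
Full grid after step 4:
  39371/10800 8049/2000 275723/54000 363869/64800
  124967/36000 42087/10000 892943/180000 1237787/216000
  25967/7200 15501/4000 87937/18000 1148803/216000
  73049/21600 18659/4800 955063/216000 163691/32400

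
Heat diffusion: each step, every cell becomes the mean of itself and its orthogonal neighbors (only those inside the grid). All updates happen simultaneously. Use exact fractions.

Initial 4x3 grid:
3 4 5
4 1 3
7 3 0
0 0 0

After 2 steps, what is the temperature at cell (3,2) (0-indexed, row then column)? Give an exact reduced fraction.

Step 1: cell (3,2) = 0
Step 2: cell (3,2) = 3/4
Full grid after step 2:
  32/9 167/48 19/6
  167/48 289/100 43/16
  707/240 219/100 119/80
  79/36 317/240 3/4

Answer: 3/4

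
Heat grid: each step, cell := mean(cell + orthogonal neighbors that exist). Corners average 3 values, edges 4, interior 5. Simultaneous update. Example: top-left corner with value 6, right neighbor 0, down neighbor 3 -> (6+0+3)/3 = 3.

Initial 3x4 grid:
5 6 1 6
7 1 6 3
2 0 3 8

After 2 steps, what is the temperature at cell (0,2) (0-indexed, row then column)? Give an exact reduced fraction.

Answer: 53/15

Derivation:
Step 1: cell (0,2) = 19/4
Step 2: cell (0,2) = 53/15
Full grid after step 2:
  13/3 9/2 53/15 83/18
  67/16 153/50 431/100 331/80
  11/4 51/16 793/240 44/9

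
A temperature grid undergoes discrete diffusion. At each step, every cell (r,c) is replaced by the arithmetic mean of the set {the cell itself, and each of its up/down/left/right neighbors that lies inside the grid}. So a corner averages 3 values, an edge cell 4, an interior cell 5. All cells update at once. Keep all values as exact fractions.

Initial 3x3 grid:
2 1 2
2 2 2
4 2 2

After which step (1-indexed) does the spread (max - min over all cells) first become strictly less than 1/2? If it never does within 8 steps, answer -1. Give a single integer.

Step 1: max=8/3, min=5/3, spread=1
Step 2: max=23/9, min=413/240, spread=601/720
Step 3: max=313/135, min=3883/2160, spread=25/48
Step 4: max=73289/32400, min=245681/129600, spread=211/576
  -> spread < 1/2 first at step 4
Step 5: max=2124929/972000, min=15000307/7776000, spread=1777/6912
Step 6: max=251247851/116640000, min=920779529/466560000, spread=14971/82944
Step 7: max=928625167/437400000, min=55884857563/27993600000, spread=126121/995328
Step 8: max=884191403309/419904000000, min=3387351691361/1679616000000, spread=1062499/11943936

Answer: 4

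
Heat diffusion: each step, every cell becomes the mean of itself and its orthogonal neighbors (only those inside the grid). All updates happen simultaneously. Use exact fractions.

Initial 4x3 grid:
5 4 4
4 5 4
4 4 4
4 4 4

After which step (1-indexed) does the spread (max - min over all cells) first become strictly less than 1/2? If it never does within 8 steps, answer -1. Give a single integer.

Step 1: max=9/2, min=4, spread=1/2
Step 2: max=40/9, min=4, spread=4/9
  -> spread < 1/2 first at step 2
Step 3: max=31109/7200, min=1613/400, spread=83/288
Step 4: max=279569/64800, min=29191/7200, spread=337/1296
Step 5: max=16612021/3888000, min=1959551/480000, spread=7396579/38880000
Step 6: max=993422039/233280000, min=53063273/12960000, spread=61253/373248
Step 7: max=59336741401/13996800000, min=3196678057/777600000, spread=14372291/111974400
Step 8: max=3550966572059/839808000000, min=192259492163/46656000000, spread=144473141/1343692800

Answer: 2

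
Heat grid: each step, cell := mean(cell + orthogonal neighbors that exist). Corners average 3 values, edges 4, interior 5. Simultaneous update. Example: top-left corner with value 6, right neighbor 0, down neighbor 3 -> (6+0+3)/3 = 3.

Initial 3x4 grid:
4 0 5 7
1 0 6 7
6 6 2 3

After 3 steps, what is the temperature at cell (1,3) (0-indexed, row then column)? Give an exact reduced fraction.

Step 1: cell (1,3) = 23/4
Step 2: cell (1,3) = 241/48
Step 3: cell (1,3) = 69967/14400
Full grid after step 3:
  2813/1080 22081/7200 30191/7200 1067/216
  4643/1600 6601/2000 24563/6000 69967/14400
  3613/1080 25481/7200 3299/800 109/24

Answer: 69967/14400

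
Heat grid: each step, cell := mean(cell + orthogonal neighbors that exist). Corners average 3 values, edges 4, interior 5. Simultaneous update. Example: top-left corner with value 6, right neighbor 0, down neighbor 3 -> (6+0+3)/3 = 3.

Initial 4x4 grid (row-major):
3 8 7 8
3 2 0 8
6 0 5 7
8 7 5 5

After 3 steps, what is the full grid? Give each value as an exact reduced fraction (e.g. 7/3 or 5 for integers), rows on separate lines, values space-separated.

Answer: 4553/1080 6659/1440 37759/7200 13039/2160
6023/1440 12233/3000 29653/6000 19847/3600
425/96 9009/2000 13859/3000 19619/3600
743/144 293/60 1169/225 5747/1080

Derivation:
After step 1:
  14/3 5 23/4 23/3
  7/2 13/5 22/5 23/4
  17/4 4 17/5 25/4
  7 5 11/2 17/3
After step 2:
  79/18 1081/240 1369/240 115/18
  901/240 39/10 219/50 361/60
  75/16 77/20 471/100 79/15
  65/12 43/8 587/120 209/36
After step 3:
  4553/1080 6659/1440 37759/7200 13039/2160
  6023/1440 12233/3000 29653/6000 19847/3600
  425/96 9009/2000 13859/3000 19619/3600
  743/144 293/60 1169/225 5747/1080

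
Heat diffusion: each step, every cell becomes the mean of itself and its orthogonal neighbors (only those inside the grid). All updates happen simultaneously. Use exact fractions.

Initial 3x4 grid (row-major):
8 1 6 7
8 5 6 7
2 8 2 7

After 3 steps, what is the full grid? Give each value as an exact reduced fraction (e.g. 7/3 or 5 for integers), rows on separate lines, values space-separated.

After step 1:
  17/3 5 5 20/3
  23/4 28/5 26/5 27/4
  6 17/4 23/4 16/3
After step 2:
  197/36 319/60 82/15 221/36
  1381/240 129/25 283/50 479/80
  16/3 27/5 77/15 107/18
After step 3:
  11911/2160 9637/1800 5081/900 12667/2160
  78191/14400 32749/6000 10963/2000 28477/4800
  1319/240 1577/300 4981/900 12287/2160

Answer: 11911/2160 9637/1800 5081/900 12667/2160
78191/14400 32749/6000 10963/2000 28477/4800
1319/240 1577/300 4981/900 12287/2160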